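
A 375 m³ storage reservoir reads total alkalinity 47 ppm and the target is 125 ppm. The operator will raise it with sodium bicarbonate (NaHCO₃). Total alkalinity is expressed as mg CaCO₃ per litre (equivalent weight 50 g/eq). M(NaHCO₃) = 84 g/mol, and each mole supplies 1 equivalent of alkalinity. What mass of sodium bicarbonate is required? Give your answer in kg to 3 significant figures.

49.1 kg

Volume: 375 m³ = 375,000 L.
Alkalinity to add: (125 − 47) = 78 mg/L as CaCO₃ × 375,000 L = 29,250 g as CaCO₃.
Equivalents: 29,250 g ÷ 50 g/eq = 585 eq.
NaHCO₃ supplies 1 eq per mole → 585 mol.
Mass: 585 mol × 84 g/mol = 49,140 g.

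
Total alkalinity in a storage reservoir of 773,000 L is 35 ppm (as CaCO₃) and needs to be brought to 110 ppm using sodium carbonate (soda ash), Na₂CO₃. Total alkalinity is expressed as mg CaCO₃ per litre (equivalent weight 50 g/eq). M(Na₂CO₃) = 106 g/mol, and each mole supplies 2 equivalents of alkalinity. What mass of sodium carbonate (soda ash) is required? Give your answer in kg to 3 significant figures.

61.5 kg

Alkalinity to add: (110 − 35) = 75 mg/L as CaCO₃ × 773,000 L = 57,980 g as CaCO₃.
Equivalents: 57,980 g ÷ 50 g/eq = 1160 eq.
Each mole of Na₂CO₃ supplies 2 eq, so 1160 / 2 = 579.8 mol.
Mass: 579.8 mol × 106 g/mol = 61,450 g.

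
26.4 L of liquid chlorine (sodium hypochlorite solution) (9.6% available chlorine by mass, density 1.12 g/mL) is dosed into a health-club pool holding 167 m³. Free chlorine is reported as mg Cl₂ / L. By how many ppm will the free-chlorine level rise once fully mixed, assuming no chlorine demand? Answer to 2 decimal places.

17.00 ppm

Volume: 167 m³ = 167,000 L.
Mass of solution: 26.4 L × 1000 mL/L × 1.12 g/mL = 29,570 g.
Available chlorine delivered: 29,570 g × 0.096 = 2839 g as Cl₂.
Concentration rise: 2839 g / 167,000 L = 17 mg/L = 17.00 ppm.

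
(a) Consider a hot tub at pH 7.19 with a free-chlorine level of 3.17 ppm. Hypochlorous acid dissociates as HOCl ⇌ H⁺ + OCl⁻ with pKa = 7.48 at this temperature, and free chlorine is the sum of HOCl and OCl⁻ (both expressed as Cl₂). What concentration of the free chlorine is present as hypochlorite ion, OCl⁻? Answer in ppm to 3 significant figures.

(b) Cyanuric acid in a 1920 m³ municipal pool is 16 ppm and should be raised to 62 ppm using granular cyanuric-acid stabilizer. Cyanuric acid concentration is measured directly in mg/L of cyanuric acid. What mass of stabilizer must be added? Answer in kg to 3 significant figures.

(a) 1.07 ppm; (b) 88.3 kg

(a) [OCl⁻]/[HOCl] = 10^(pH − pKa) = 10^(7.19 − 7.48) = 10^-0.29 = 0.5129.
(a) Fraction as HOCl = 1 / (1 + 0.5129) = 0.661.
(a) OCl⁻ = (1 − 0.661) × 3.17 ppm = 1.075 ppm.

(b) Volume: 1920 m³ = 1,920,000 L.
(b) CYA to add: (62 − 16) = 46 mg/L × 1,920,000 L = 88,320 g cyanuric acid.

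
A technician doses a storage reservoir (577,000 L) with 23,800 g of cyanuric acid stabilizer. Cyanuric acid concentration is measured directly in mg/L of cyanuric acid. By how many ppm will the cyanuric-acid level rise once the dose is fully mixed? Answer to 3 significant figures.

Rise: 23,800 g / 577,000 L × 1000 = 41.25 mg/L.

41.2 ppm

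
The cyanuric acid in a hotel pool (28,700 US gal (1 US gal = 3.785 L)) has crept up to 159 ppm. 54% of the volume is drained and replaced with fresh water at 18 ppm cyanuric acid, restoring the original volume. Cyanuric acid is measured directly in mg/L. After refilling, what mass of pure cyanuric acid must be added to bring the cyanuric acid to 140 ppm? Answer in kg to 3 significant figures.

Volume: 28,700 US gal × 3.785 L/gal = 108,630 L.
After draining 54% and refilling: 159 × 0.46 + 18 × 0.54 = 82.86 ppm.
Deficit to target: 140 − 82.86 = 57.14 mg/L.
Mass: 57.14 mg/L × 108,630 L = 6207 g cyanuric acid.

6.21 kg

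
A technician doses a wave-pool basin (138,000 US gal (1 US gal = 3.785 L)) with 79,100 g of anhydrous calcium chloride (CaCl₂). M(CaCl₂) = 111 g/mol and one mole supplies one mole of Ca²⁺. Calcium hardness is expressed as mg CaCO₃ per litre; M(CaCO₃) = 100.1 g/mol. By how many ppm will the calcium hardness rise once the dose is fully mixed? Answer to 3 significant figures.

Volume: 138,000 US gal × 3.785 L/gal = 522,330 L.
Moles of Ca²⁺: 79,100 g ÷ 111 g/mol = 712.6 mol.
As CaCO₃: 712.6 mol × 100.1 g/mol = 71,330 g.
Rise: 71,330 g / 522,330 L × 1000 = 136.6 mg/L.

137 ppm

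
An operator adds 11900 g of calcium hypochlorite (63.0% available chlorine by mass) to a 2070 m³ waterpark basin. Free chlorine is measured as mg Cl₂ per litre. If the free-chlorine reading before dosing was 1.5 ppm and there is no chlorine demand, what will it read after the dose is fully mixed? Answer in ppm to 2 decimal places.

Volume: 2070 m³ = 2,070,000 L.
Available chlorine delivered: 11,900 g × 0.63 = 7497 g as Cl₂.
Concentration rise: 7497 g / 2,070,000 L = 3.622 mg/L = 3.62 ppm.
Final FC: 1.5 + 3.62 = 5.12 ppm.

5.12 ppm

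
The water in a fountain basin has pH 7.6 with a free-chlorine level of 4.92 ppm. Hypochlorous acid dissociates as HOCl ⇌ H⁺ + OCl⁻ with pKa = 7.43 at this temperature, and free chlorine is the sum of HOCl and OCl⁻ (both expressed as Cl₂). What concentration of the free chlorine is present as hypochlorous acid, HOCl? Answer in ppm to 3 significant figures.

[OCl⁻]/[HOCl] = 10^(pH − pKa) = 10^(7.6 − 7.43) = 10^0.17 = 1.479.
Fraction as HOCl = 1 / (1 + 1.479) = 0.4034.
HOCl = 0.4034 × 4.92 ppm = 1.985 ppm.

1.98 ppm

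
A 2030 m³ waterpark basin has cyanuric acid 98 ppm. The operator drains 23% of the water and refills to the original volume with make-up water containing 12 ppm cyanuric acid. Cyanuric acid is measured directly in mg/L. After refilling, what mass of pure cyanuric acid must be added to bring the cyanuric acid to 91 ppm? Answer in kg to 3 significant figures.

Volume: 2030 m³ = 2,030,000 L.
After draining 23% and refilling: 98 × 0.77 + 12 × 0.23 = 78.22 ppm.
Deficit to target: 91 − 78.22 = 12.78 mg/L.
Mass: 12.78 mg/L × 2,030,000 L = 25,940 g cyanuric acid.

25.9 kg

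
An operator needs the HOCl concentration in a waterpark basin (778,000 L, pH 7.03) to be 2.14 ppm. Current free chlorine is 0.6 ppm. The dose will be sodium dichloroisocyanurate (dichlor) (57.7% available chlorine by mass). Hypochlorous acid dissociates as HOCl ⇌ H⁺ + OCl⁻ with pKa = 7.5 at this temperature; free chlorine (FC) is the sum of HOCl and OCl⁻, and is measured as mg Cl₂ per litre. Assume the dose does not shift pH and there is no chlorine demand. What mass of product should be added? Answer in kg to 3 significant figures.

3.05 kg

[OCl⁻]/[HOCl] = 10^(pH − pKa) = 10^(7.03 − 7.5) = 0.3388; fraction as HOCl = 1/(1 + 0.3388) = 0.7469.
Free chlorine required for 2.14 ppm HOCl: 2.14 / 0.7469 = 2.865 ppm.
FC to add: 2.865 − 0.6 = 2.265 mg/L as Cl₂.
Cl₂ equivalent: 2.265 mg/L × 778,000 L = 1762 g.
Product at 57.7% available Cl: 1762 / 0.577 = 3054 g.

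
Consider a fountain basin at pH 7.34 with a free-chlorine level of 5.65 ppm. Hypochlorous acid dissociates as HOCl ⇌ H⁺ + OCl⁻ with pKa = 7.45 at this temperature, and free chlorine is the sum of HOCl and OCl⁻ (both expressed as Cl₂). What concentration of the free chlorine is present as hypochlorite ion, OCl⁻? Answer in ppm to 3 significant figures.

2.47 ppm

[OCl⁻]/[HOCl] = 10^(pH − pKa) = 10^(7.34 − 7.45) = 10^-0.11 = 0.7762.
Fraction as HOCl = 1 / (1 + 0.7762) = 0.563.
OCl⁻ = (1 − 0.563) × 5.65 ppm = 2.469 ppm.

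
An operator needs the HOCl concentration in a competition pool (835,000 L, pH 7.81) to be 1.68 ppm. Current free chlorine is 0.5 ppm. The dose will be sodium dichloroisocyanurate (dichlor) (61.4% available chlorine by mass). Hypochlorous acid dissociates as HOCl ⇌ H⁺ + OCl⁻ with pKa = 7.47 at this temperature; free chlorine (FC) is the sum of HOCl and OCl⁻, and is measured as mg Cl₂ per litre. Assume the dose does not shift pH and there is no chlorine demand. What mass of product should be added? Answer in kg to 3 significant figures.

6.60 kg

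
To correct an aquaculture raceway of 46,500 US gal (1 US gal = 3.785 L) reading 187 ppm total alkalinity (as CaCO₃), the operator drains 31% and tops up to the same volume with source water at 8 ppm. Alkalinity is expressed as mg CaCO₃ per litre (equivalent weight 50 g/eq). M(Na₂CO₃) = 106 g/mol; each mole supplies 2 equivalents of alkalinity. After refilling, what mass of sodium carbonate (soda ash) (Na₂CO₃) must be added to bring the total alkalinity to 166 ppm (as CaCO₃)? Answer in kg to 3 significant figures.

6.43 kg

Volume: 46,500 US gal × 3.785 L/gal = 176,002 L.
After draining 31% and refilling: 187 × 0.69 + 8 × 0.31 = 131.51 ppm.
Deficit to target: 166 − 131.51 = 34.49 mg/L.
As CaCO₃: 34.49 mg/L × 176,002 L = 6070 g; ÷ 50 g/eq ÷ 2 = 60.7 mol Na₂CO₃.
Mass: 60.7 × 106 = 6435 g.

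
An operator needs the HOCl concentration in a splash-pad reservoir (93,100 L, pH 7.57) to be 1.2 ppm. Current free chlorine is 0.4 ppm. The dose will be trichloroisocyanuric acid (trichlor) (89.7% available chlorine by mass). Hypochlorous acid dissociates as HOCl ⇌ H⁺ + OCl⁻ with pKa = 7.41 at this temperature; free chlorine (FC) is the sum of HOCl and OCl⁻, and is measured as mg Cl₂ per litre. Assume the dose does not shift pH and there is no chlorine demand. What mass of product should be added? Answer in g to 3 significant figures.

[OCl⁻]/[HOCl] = 10^(pH − pKa) = 10^(7.57 − 7.41) = 1.445; fraction as HOCl = 1/(1 + 1.445) = 0.4089.
Free chlorine required for 1.2 ppm HOCl: 1.2 / 0.4089 = 2.935 ppm.
FC to add: 2.935 − 0.4 = 2.535 mg/L as Cl₂.
Cl₂ equivalent: 2.535 mg/L × 93,100 L = 236 g.
Product at 89.7% available Cl: 236 / 0.897 = 263.1 g.

263 g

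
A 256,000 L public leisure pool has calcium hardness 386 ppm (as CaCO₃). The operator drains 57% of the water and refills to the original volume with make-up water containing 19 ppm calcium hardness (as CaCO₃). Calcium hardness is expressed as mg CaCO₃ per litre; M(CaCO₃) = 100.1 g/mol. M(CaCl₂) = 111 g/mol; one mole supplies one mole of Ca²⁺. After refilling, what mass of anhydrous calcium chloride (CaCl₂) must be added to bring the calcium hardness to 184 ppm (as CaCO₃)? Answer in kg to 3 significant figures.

After draining 57% and refilling: 386 × 0.43 + 19 × 0.57 = 176.81 ppm.
Deficit to target: 184 − 176.81 = 7.19 mg/L.
As CaCO₃: 7.19 mg/L × 256,000 L = 1841 g; ÷ 100.1 = 18.39 mol Ca²⁺.
Mass: 18.39 × 111 = 2041 g.

2.04 kg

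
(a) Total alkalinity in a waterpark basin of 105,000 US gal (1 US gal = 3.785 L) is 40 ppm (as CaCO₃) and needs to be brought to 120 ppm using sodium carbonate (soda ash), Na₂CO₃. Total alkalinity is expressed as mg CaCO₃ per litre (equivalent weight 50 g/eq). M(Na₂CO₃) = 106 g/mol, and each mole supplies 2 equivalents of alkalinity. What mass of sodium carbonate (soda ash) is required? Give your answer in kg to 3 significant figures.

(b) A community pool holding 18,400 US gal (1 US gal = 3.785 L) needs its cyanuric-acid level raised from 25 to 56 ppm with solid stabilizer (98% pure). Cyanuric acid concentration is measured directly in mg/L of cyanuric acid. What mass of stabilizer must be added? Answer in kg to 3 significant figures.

(a) 33.7 kg; (b) 2.20 kg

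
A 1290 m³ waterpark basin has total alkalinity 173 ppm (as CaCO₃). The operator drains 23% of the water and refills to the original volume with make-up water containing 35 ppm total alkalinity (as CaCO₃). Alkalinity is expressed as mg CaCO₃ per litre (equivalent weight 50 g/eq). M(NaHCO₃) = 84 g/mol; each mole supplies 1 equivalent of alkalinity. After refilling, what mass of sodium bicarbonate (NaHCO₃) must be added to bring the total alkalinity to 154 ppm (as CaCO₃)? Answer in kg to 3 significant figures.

Volume: 1290 m³ = 1,290,000 L.
After draining 23% and refilling: 173 × 0.77 + 35 × 0.23 = 141.26 ppm.
Deficit to target: 154 − 141.26 = 12.74 mg/L.
As CaCO₃: 12.74 mg/L × 1,290,000 L = 16,430 g; ÷ 50 g/eq ÷ 1 = 328.7 mol NaHCO₃.
Mass: 328.7 × 84 = 27,610 g.

27.6 kg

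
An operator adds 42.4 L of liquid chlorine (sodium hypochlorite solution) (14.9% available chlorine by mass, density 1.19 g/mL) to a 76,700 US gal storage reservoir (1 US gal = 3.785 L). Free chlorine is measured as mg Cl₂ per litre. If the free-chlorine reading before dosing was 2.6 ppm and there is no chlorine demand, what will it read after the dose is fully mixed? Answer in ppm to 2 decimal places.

Volume: 76,700 US gal × 3.785 L/gal = 290,310 L.
Mass of solution: 42.4 L × 1000 mL/L × 1.19 g/mL = 50,460 g.
Available chlorine delivered: 50,460 g × 0.149 = 7518 g as Cl₂.
Concentration rise: 7518 g / 290,310 L = 25.9 mg/L = 25.90 ppm.
Final FC: 2.6 + 25.90 = 28.50 ppm.

28.50 ppm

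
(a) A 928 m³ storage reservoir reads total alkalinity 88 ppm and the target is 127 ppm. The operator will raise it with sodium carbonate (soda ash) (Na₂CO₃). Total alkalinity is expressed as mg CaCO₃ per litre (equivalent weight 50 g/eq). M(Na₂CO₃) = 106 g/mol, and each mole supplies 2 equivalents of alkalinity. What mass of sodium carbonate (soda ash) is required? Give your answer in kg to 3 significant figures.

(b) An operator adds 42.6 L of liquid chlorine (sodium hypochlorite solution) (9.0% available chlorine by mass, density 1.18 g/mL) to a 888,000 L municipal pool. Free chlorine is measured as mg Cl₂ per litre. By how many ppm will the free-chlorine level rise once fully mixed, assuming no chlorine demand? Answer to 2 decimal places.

(a) 38.4 kg; (b) 5.09 ppm

(a) Volume: 928 m³ = 928,000 L.
(a) Alkalinity to add: (127 − 88) = 39 mg/L as CaCO₃ × 928,000 L = 36,190 g as CaCO₃.
(a) Equivalents: 36,190 g ÷ 50 g/eq = 723.8 eq.
(a) Each mole of Na₂CO₃ supplies 2 eq, so 723.8 / 2 = 361.9 mol.
(a) Mass: 361.9 mol × 106 g/mol = 38,360 g.

(b) Mass of solution: 42.6 L × 1000 mL/L × 1.18 g/mL = 50,270 g.
(b) Available chlorine delivered: 50,270 g × 0.09 = 4524 g as Cl₂.
(b) Concentration rise: 4524 g / 888,000 L = 5.095 mg/L = 5.09 ppm.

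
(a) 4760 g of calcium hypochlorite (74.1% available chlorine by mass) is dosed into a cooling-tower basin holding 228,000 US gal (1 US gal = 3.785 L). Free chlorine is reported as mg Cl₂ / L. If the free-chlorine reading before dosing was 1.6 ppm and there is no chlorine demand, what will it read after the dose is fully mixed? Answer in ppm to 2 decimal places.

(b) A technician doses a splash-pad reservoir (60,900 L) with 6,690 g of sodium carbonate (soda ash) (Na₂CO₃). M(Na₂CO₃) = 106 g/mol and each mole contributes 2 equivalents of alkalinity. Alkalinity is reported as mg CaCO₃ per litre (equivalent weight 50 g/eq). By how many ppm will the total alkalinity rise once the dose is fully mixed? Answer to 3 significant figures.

(a) Volume: 228,000 US gal × 3.785 L/gal = 862,980 L.
(a) Available chlorine delivered: 4760 g × 0.741 = 3527 g as Cl₂.
(a) Concentration rise: 3527 g / 862,980 L = 4.087 mg/L = 4.09 ppm.
(a) Final FC: 1.6 + 4.09 = 5.69 ppm.

(b) Moles of Na₂CO₃: 6,690 g ÷ 106 g/mol = 63.11 mol → 126.2 eq of alkalinity.
(b) As CaCO₃: 126.2 eq × 50 g/eq = 6311 g.
(b) Rise: 6311 g / 60,900 L × 1000 = 103.6 mg/L.

(a) 5.69 ppm; (b) 104 ppm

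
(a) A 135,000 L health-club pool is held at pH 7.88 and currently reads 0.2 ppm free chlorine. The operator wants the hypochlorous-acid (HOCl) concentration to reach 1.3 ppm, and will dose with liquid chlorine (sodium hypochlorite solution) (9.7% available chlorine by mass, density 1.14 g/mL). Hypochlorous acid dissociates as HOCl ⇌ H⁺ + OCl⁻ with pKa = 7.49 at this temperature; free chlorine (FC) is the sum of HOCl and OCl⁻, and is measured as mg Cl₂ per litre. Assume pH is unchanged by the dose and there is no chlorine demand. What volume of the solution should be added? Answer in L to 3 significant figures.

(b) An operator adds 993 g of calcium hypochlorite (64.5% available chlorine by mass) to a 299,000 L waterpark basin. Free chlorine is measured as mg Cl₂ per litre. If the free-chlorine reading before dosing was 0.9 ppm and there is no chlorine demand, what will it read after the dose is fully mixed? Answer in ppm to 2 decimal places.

(a) 5.24 L; (b) 3.04 ppm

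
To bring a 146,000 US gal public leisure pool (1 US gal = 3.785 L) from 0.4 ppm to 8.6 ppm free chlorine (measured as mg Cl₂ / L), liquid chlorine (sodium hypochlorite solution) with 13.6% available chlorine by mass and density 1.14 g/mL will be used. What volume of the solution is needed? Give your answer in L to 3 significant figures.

29.2 L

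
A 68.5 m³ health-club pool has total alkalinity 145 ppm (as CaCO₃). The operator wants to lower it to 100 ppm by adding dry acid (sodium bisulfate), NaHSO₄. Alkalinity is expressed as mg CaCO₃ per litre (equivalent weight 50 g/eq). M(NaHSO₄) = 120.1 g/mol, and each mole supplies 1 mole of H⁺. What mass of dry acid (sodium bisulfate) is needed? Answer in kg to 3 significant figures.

7.40 kg

Volume: 68.5 m³ = 68,500 L.
Alkalinity to neutralize: (145 − 100) = 45 mg/L as CaCO₃ × 68,500 L = 3082 g as CaCO₃.
Equivalents of H⁺ required: 3082 ÷ 50 g/eq = 61.65 eq = 61.65 mol NaHSO₄.
Mass of NaHSO₄: 61.65 × 120.1 = 7404 g.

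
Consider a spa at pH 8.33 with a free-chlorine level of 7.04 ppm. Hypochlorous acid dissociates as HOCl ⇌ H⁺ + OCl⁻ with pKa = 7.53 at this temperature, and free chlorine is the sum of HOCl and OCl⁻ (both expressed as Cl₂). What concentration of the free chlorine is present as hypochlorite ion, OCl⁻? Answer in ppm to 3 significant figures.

6.08 ppm

[OCl⁻]/[HOCl] = 10^(pH − pKa) = 10^(8.33 − 7.53) = 10^0.80 = 6.31.
Fraction as HOCl = 1 / (1 + 6.31) = 0.1368.
OCl⁻ = (1 − 0.1368) × 7.04 ppm = 6.077 ppm.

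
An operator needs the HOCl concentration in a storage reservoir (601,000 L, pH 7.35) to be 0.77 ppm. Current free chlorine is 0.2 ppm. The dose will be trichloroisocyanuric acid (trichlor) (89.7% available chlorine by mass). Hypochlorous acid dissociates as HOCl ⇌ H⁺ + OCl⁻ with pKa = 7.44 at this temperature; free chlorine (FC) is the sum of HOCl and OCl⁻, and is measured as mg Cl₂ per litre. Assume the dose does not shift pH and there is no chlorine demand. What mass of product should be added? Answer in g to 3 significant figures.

801 g

[OCl⁻]/[HOCl] = 10^(pH − pKa) = 10^(7.35 − 7.44) = 0.8128; fraction as HOCl = 1/(1 + 0.8128) = 0.5516.
Free chlorine required for 0.77 ppm HOCl: 0.77 / 0.5516 = 1.396 ppm.
FC to add: 1.396 − 0.2 = 1.196 mg/L as Cl₂.
Cl₂ equivalent: 1.196 mg/L × 601,000 L = 718.7 g.
Product at 89.7% available Cl: 718.7 / 0.897 = 801.3 g.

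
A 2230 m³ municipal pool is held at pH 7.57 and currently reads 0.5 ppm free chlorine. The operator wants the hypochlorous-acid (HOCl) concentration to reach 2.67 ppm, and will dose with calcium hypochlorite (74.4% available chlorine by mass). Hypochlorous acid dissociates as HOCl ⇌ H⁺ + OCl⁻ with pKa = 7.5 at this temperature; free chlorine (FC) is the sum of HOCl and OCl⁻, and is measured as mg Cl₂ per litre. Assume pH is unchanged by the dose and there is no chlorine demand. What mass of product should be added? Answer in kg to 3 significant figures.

Volume: 2230 m³ = 2,230,000 L.
[OCl⁻]/[HOCl] = 10^(pH − pKa) = 10^(7.57 − 7.5) = 1.175; fraction as HOCl = 1/(1 + 1.175) = 0.4598.
Free chlorine required for 2.67 ppm HOCl: 2.67 / 0.4598 = 5.807 ppm.
FC to add: 5.807 − 0.5 = 5.307 mg/L as Cl₂.
Cl₂ equivalent: 5.307 mg/L × 2,230,000 L = 11,830 g.
Product at 74.4% available Cl: 11,830 / 0.744 = 15,910 g.

15.9 kg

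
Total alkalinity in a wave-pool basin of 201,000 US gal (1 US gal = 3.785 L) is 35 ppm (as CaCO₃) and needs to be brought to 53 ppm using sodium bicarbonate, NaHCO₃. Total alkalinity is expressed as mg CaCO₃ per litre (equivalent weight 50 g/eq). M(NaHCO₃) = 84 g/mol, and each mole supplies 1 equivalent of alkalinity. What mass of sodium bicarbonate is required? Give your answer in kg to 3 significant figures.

23.0 kg

Volume: 201,000 US gal × 3.785 L/gal = 760,785 L.
Alkalinity to add: (53 − 35) = 18 mg/L as CaCO₃ × 760,785 L = 13,690 g as CaCO₃.
Equivalents: 13,690 g ÷ 50 g/eq = 273.9 eq.
NaHCO₃ supplies 1 eq per mole → 273.9 mol.
Mass: 273.9 mol × 84 g/mol = 23,010 g.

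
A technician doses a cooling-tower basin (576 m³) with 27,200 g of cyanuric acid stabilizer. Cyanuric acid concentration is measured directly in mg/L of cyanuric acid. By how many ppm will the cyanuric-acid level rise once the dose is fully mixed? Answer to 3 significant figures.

47.2 ppm

Volume: 576 m³ = 576,000 L.
Rise: 27,200 g / 576,000 L × 1000 = 47.22 mg/L.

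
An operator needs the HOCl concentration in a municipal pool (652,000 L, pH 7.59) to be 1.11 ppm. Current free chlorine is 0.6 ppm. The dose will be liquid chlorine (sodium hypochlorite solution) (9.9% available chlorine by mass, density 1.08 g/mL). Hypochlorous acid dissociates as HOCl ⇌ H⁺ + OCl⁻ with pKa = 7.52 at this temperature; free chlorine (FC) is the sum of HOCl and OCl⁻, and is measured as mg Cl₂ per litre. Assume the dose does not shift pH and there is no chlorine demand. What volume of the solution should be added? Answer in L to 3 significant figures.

[OCl⁻]/[HOCl] = 10^(pH − pKa) = 10^(7.59 − 7.52) = 1.175; fraction as HOCl = 1/(1 + 1.175) = 0.4598.
Free chlorine required for 1.11 ppm HOCl: 1.11 / 0.4598 = 2.414 ppm.
FC to add: 2.414 − 0.6 = 1.814 mg/L as Cl₂.
Cl₂ equivalent: 1.814 mg/L × 652,000 L = 1183 g.
Product at 9.9% available Cl: 1183 / 0.099 = 11,950 g.
Volume: 11,950 g ÷ 1.08 g/mL = 11,060 mL.

11.1 L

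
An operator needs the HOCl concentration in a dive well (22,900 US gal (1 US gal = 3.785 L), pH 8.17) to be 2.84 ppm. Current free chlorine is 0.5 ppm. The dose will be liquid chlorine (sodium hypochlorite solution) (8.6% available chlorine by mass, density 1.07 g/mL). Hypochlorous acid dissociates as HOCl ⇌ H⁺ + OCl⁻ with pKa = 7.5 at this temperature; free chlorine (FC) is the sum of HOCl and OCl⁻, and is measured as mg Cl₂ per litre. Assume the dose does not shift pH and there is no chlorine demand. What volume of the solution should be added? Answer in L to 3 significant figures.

Volume: 22,900 US gal × 3.785 L/gal = 86,676 L.
[OCl⁻]/[HOCl] = 10^(pH − pKa) = 10^(8.17 − 7.5) = 4.677; fraction as HOCl = 1/(1 + 4.677) = 0.1761.
Free chlorine required for 2.84 ppm HOCl: 2.84 / 0.1761 = 16.12 ppm.
FC to add: 16.12 − 0.5 = 15.62 mg/L as Cl₂.
Cl₂ equivalent: 15.62 mg/L × 86,676 L = 1354 g.
Product at 8.6% available Cl: 1354 / 0.086 = 15,750 g.
Volume: 15,750 g ÷ 1.07 g/mL = 14,720 mL.

14.7 L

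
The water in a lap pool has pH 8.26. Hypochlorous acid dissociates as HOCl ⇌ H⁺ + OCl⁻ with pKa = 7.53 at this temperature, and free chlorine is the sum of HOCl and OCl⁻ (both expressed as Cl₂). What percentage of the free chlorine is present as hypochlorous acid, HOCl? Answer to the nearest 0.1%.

[OCl⁻]/[HOCl] = 10^(pH − pKa) = 10^(8.26 − 7.53) = 10^0.73 = 5.37.
Fraction as HOCl = 1 / (1 + 5.37) = 0.157.

15.7%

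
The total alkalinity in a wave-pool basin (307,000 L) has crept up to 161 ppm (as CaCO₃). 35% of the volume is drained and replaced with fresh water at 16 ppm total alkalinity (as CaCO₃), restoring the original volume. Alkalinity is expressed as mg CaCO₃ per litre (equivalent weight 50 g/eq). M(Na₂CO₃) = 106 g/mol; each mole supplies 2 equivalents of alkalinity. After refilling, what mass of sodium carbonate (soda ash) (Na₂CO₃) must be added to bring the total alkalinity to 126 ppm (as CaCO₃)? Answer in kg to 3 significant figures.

5.13 kg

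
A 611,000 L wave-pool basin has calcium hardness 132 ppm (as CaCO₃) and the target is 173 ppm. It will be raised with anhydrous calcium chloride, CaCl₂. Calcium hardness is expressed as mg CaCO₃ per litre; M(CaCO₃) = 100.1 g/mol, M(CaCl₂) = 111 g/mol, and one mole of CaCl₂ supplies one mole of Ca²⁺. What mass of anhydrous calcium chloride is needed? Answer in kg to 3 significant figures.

27.8 kg

Hardness to add: (173 − 132) = 41 mg/L as CaCO₃ × 611,000 L = 25,050 g as CaCO₃.
Moles of Ca²⁺ (1 mol Ca²⁺ ≡ 1 mol CaCO₃): 25,050 / 100.1 g/mol = 250.3 mol.
Mass of CaCl₂: 250.3 × 111 = 27,780 g.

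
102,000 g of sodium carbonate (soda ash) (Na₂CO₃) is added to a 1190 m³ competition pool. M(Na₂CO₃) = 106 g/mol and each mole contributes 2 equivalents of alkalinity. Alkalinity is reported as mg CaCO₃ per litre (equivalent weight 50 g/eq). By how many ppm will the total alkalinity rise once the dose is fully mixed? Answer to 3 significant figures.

Volume: 1190 m³ = 1,190,000 L.
Moles of Na₂CO₃: 102,000 g ÷ 106 g/mol = 962.3 mol → 1925 eq of alkalinity.
As CaCO₃: 1925 eq × 50 g/eq = 96,230 g.
Rise: 96,230 g / 1,190,000 L × 1000 = 80.86 mg/L.

80.9 ppm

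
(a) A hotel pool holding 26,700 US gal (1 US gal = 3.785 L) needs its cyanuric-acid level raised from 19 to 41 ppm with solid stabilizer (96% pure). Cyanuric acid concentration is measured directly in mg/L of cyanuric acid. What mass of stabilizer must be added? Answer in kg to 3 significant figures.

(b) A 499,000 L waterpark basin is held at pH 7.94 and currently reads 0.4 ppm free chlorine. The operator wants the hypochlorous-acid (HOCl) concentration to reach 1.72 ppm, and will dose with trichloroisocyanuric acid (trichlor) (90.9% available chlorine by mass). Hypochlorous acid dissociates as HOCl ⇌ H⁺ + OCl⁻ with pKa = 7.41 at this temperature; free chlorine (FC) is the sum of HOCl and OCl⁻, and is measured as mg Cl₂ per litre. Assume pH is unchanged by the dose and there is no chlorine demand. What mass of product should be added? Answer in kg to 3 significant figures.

(a) 2.32 kg; (b) 3.92 kg

(a) Volume: 26,700 US gal × 3.785 L/gal = 101,060 L.
(a) CYA to add: (41 − 19) = 22 mg/L × 101,060 L = 2223 g cyanuric acid.
(a) At 96% purity: 2223 / 0.96 = 2316 g product.

(b) [OCl⁻]/[HOCl] = 10^(pH − pKa) = 10^(7.94 − 7.41) = 3.388; fraction as HOCl = 1/(1 + 3.388) = 0.2279.
(b) Free chlorine required for 1.72 ppm HOCl: 1.72 / 0.2279 = 7.548 ppm.
(b) FC to add: 7.548 − 0.4 = 7.148 mg/L as Cl₂.
(b) Cl₂ equivalent: 7.148 mg/L × 499,000 L = 3567 g.
(b) Product at 90.9% available Cl: 3567 / 0.909 = 3924 g.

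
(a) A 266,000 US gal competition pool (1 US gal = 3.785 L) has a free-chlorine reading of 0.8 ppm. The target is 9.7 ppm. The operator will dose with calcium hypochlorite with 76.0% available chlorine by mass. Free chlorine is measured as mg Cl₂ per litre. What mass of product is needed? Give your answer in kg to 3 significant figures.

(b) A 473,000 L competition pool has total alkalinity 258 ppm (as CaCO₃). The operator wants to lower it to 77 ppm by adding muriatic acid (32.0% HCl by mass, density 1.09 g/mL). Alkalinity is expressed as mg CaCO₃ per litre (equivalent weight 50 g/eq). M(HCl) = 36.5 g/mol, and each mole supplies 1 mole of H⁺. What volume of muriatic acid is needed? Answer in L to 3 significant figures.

(a) 11.8 kg; (b) 179 L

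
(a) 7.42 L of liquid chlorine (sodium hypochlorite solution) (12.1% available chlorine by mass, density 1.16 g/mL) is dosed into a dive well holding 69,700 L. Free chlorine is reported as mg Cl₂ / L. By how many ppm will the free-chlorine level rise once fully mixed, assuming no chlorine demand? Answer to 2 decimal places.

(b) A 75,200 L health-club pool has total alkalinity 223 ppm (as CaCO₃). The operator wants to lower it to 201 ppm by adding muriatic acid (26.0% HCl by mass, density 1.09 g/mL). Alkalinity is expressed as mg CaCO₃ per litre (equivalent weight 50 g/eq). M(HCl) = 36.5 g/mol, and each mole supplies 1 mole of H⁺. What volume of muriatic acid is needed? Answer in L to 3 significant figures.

(a) 14.94 ppm; (b) 4.26 L

(a) Mass of solution: 7.42 L × 1000 mL/L × 1.16 g/mL = 8607 g.
(a) Available chlorine delivered: 8607 g × 0.121 = 1041 g as Cl₂.
(a) Concentration rise: 1041 g / 69,700 L = 14.94 mg/L = 14.94 ppm.

(b) Alkalinity to neutralize: (223 − 201) = 22 mg/L as CaCO₃ × 75,200 L = 1654 g as CaCO₃.
(b) Equivalents of H⁺ required: 1654 ÷ 50 g/eq = 33.09 eq = 33.09 mol HCl.
(b) Mass of HCl: 33.09 × 36.5 = 1208 g.
(b) Mass of 26.0% solution: 1208 / 0.26 = 4645 g.
(b) Volume: 4645 g ÷ 1.09 g/mL = 4262 mL.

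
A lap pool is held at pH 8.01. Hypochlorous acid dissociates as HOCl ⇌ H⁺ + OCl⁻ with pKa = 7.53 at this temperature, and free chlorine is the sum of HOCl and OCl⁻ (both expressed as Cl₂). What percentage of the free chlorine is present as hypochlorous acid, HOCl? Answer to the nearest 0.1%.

24.9%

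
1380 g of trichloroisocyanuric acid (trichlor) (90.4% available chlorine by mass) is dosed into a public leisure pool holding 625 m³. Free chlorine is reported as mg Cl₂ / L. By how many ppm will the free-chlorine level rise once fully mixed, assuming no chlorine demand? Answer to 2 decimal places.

2.00 ppm

Volume: 625 m³ = 625,000 L.
Available chlorine delivered: 1380 g × 0.904 = 1248 g as Cl₂.
Concentration rise: 1248 g / 625,000 L = 1.996 mg/L = 2.00 ppm.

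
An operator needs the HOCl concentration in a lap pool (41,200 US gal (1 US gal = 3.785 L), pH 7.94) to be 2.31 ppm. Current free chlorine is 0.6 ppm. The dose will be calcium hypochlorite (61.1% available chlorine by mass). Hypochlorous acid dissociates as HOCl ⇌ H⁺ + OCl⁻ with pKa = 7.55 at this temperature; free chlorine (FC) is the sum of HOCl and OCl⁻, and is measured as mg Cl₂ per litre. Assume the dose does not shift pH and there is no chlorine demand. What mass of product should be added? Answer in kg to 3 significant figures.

1.88 kg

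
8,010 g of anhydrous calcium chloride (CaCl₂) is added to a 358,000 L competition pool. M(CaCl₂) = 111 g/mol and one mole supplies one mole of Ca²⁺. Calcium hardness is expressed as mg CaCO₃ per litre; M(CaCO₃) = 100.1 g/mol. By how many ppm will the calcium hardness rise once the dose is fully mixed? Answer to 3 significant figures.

Moles of Ca²⁺: 8,010 g ÷ 111 g/mol = 72.16 mol.
As CaCO₃: 72.16 mol × 100.1 g/mol = 7223 g.
Rise: 7223 g / 358,000 L × 1000 = 20.18 mg/L.

20.2 ppm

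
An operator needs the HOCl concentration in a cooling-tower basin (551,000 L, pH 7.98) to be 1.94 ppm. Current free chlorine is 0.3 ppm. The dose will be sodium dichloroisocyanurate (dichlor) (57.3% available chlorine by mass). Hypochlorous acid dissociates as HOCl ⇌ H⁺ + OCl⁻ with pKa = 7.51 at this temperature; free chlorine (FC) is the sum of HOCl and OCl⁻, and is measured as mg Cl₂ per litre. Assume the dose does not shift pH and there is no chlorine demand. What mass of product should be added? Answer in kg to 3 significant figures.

[OCl⁻]/[HOCl] = 10^(pH − pKa) = 10^(7.98 − 7.51) = 2.951; fraction as HOCl = 1/(1 + 2.951) = 0.2531.
Free chlorine required for 1.94 ppm HOCl: 1.94 / 0.2531 = 7.665 ppm.
FC to add: 7.665 − 0.3 = 7.365 mg/L as Cl₂.
Cl₂ equivalent: 7.365 mg/L × 551,000 L = 4058 g.
Product at 57.3% available Cl: 4058 / 0.573 = 7083 g.

7.08 kg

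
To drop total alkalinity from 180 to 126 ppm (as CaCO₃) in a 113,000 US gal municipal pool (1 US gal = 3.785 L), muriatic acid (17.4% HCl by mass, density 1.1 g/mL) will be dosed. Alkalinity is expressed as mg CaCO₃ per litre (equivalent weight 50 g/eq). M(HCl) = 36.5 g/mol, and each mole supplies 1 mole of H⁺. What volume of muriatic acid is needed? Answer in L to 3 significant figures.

88.1 L

Volume: 113,000 US gal × 3.785 L/gal = 427,705 L.
Alkalinity to neutralize: (180 − 126) = 54 mg/L as CaCO₃ × 427,705 L = 23,100 g as CaCO₃.
Equivalents of H⁺ required: 23,100 ÷ 50 g/eq = 461.9 eq = 461.9 mol HCl.
Mass of HCl: 461.9 × 36.5 = 16,860 g.
Mass of 17.4% solution: 16,860 / 0.174 = 96,900 g.
Volume: 96,900 g ÷ 1.1 g/mL = 88,090 mL.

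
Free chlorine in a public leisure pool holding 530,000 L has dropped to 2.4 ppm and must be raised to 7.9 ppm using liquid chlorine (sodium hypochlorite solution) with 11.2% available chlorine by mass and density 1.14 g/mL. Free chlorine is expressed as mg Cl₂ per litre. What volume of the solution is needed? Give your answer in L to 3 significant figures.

Chlorine deficit: 7.9 − 2.4 = 5.5 ppm = 5.5 mg/L as Cl₂.
Cl₂ equivalent needed: 5.5 mg/L × 530,000 L = 2,915,000 mg = 2915 g.
Product at 11.2% available chlorine: 2915 / 0.112 = 26,030 g.
Volume at density 1.14 g/mL: 26,030 g ÷ 1.14 g/mL = 22,830 mL.

22.8 L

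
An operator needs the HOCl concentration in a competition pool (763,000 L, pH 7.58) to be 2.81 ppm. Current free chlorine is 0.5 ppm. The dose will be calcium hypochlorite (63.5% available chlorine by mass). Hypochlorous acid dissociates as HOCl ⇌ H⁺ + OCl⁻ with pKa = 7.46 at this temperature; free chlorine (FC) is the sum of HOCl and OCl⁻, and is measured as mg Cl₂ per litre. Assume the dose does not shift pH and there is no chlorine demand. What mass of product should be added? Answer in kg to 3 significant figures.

7.23 kg

[OCl⁻]/[HOCl] = 10^(pH − pKa) = 10^(7.58 − 7.46) = 1.318; fraction as HOCl = 1/(1 + 1.318) = 0.4314.
Free chlorine required for 2.81 ppm HOCl: 2.81 / 0.4314 = 6.514 ppm.
FC to add: 6.514 − 0.5 = 6.014 mg/L as Cl₂.
Cl₂ equivalent: 6.014 mg/L × 763,000 L = 4589 g.
Product at 63.5% available Cl: 4589 / 0.635 = 7227 g.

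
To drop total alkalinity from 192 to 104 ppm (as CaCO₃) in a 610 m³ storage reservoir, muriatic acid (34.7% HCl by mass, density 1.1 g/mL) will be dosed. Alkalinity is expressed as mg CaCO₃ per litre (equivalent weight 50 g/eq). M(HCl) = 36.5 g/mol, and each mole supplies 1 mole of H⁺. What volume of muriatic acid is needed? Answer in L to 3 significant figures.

103 L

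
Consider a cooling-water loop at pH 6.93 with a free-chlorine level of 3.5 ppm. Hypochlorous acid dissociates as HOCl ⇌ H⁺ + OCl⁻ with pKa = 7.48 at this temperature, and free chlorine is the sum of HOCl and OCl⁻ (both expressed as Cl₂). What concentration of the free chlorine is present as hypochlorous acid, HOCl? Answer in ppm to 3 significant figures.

2.73 ppm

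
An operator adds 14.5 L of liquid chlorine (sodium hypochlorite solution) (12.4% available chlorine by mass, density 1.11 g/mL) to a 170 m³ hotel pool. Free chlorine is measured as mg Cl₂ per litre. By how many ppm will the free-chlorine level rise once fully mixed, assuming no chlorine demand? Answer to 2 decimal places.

11.74 ppm

Volume: 170 m³ = 170,000 L.
Mass of solution: 14.5 L × 1000 mL/L × 1.11 g/mL = 16,100 g.
Available chlorine delivered: 16,100 g × 0.124 = 1996 g as Cl₂.
Concentration rise: 1996 g / 170,000 L = 11.74 mg/L = 11.74 ppm.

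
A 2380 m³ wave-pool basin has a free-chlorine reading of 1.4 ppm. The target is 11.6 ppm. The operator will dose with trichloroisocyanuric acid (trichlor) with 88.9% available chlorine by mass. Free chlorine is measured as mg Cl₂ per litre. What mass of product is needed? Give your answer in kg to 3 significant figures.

27.3 kg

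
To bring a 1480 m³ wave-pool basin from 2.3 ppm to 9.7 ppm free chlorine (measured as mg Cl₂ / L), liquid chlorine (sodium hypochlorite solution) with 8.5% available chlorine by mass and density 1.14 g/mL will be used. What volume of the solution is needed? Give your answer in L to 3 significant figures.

Volume: 1480 m³ = 1,480,000 L.
Chlorine deficit: 9.7 − 2.3 = 7.4 ppm = 7.4 mg/L as Cl₂.
Cl₂ equivalent needed: 7.4 mg/L × 1,480,000 L = 10,950,000 mg = 10,950 g.
Product at 8.5% available chlorine: 10,950 / 0.085 = 128,800 g.
Volume at density 1.14 g/mL: 128,800 g ÷ 1.14 g/mL = 113,000 mL.

113 L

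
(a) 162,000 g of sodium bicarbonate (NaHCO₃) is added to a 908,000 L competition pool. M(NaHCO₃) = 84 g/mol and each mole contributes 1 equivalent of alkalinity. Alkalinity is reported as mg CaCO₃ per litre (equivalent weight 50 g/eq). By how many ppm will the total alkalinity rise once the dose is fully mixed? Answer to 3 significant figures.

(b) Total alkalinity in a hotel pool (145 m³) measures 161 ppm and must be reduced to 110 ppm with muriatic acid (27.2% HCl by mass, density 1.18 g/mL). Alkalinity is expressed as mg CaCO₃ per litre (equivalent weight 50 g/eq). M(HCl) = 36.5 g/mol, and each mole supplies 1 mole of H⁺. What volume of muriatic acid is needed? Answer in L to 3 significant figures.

(a) 106 ppm; (b) 16.8 L

(a) Moles of NaHCO₃: 162,000 g ÷ 84 g/mol = 1929 mol → 1929 eq of alkalinity.
(a) As CaCO₃: 1929 eq × 50 g/eq = 96,430 g.
(a) Rise: 96,430 g / 908,000 L × 1000 = 106.2 mg/L.

(b) Volume: 145 m³ = 145,000 L.
(b) Alkalinity to neutralize: (161 − 110) = 51 mg/L as CaCO₃ × 145,000 L = 7395 g as CaCO₃.
(b) Equivalents of H⁺ required: 7395 ÷ 50 g/eq = 147.9 eq = 147.9 mol HCl.
(b) Mass of HCl: 147.9 × 36.5 = 5398 g.
(b) Mass of 27.2% solution: 5398 / 0.272 = 19,850 g.
(b) Volume: 19,850 g ÷ 1.18 g/mL = 16,820 mL.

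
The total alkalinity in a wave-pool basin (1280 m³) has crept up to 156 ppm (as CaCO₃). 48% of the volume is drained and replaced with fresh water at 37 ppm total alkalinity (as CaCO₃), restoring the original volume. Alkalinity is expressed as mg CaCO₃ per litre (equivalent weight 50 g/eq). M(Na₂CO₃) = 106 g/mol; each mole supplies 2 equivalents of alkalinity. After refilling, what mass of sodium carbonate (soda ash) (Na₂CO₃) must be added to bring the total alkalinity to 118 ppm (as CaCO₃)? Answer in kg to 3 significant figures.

Volume: 1280 m³ = 1,280,000 L.
After draining 48% and refilling: 156 × 0.52 + 37 × 0.48 = 98.88 ppm.
Deficit to target: 118 − 98.88 = 19.12 mg/L.
As CaCO₃: 19.12 mg/L × 1,280,000 L = 24,470 g; ÷ 50 g/eq ÷ 2 = 244.7 mol Na₂CO₃.
Mass: 244.7 × 106 = 25,940 g.

25.9 kg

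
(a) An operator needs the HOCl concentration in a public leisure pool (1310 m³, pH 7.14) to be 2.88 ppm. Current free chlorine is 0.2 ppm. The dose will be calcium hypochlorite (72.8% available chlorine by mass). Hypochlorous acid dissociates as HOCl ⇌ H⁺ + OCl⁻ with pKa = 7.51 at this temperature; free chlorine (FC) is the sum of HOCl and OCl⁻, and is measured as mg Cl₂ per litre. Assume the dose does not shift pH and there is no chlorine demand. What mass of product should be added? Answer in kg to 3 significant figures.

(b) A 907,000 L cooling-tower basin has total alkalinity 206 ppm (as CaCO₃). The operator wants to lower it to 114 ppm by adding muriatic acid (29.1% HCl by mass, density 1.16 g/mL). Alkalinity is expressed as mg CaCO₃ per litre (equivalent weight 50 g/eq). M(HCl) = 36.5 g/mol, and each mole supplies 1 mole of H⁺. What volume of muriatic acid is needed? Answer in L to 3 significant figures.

(a) 7.03 kg; (b) 180 L

(a) Volume: 1310 m³ = 1,310,000 L.
(a) [OCl⁻]/[HOCl] = 10^(pH − pKa) = 10^(7.14 − 7.51) = 0.4266; fraction as HOCl = 1/(1 + 0.4266) = 0.701.
(a) Free chlorine required for 2.88 ppm HOCl: 2.88 / 0.701 = 4.109 ppm.
(a) FC to add: 4.109 − 0.2 = 3.909 mg/L as Cl₂.
(a) Cl₂ equivalent: 3.909 mg/L × 1,310,000 L = 5120 g.
(a) Product at 72.8% available Cl: 5120 / 0.728 = 7033 g.

(b) Alkalinity to neutralize: (206 − 114) = 92 mg/L as CaCO₃ × 907,000 L = 83,440 g as CaCO₃.
(b) Equivalents of H⁺ required: 83,440 ÷ 50 g/eq = 1669 eq = 1669 mol HCl.
(b) Mass of HCl: 1669 × 36.5 = 60,910 g.
(b) Mass of 29.1% solution: 60,910 / 0.291 = 209,300 g.
(b) Volume: 209,300 g ÷ 1.16 g/mL = 180,500 mL.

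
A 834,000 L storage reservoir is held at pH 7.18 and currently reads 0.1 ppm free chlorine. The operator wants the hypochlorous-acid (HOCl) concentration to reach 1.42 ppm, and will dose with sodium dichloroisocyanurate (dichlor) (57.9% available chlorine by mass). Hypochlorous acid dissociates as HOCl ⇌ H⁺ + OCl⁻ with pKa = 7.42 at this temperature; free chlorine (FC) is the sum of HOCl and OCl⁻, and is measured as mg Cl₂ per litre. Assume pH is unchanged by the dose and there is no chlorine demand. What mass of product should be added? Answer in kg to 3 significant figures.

3.08 kg

[OCl⁻]/[HOCl] = 10^(pH − pKa) = 10^(7.18 − 7.42) = 0.5754; fraction as HOCl = 1/(1 + 0.5754) = 0.6347.
Free chlorine required for 1.42 ppm HOCl: 1.42 / 0.6347 = 2.237 ppm.
FC to add: 2.237 − 0.1 = 2.137 mg/L as Cl₂.
Cl₂ equivalent: 2.137 mg/L × 834,000 L = 1782 g.
Product at 57.9% available Cl: 1782 / 0.579 = 3078 g.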